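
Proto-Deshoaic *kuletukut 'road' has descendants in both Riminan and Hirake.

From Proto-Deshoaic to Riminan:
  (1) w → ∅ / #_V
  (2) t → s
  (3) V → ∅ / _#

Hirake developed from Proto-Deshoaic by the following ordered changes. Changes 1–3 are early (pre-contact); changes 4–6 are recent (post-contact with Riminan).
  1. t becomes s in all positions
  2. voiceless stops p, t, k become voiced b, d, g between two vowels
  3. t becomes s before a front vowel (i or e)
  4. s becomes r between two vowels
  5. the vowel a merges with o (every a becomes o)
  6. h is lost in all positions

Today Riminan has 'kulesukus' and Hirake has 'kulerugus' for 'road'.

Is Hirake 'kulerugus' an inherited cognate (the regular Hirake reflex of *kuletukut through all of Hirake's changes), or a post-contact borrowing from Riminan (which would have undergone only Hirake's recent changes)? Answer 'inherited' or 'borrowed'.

inherited

If inherited, *kuletukut would pass through all of Hirake's changes:
Hirake: start from *kuletukut.
  rule 1 (unconditioned shift): kuletukut → kulesukus
  rule 2 (intervocalic voicing): kulesukus → kulesugus
  rule 3: no change — kulesugus
  rule 4 (rhotacism): kulesugus → kulerugus
  rule 5: no change — kulerugus
  rule 6: no change — kulerugus
  ⇒ Hirake kulerugus
If borrowed from Riminan 'kulesukus' after the early changes, it would undergo only the recent ones:
  rule 4 (rhotacism): kulesukus → kulerukus
  rule 5 (vowel merger): no change (kulerukus)
  rule 6 (h-loss): no change (kulerukus)
  ⇒ as a loan: kulerukus
Hirake 'kulerugus' matches the inherited outcome exactly, so it is an inherited cognate, not a loan.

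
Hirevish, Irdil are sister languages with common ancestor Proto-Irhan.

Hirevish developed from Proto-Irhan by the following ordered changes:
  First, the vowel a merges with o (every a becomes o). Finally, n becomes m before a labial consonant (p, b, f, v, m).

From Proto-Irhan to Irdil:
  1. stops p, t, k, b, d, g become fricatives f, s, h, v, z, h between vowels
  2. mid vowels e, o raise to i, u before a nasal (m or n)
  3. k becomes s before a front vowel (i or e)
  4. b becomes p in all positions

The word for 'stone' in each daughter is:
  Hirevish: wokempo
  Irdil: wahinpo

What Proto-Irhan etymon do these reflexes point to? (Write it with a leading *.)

*wakenpo

Position 3: Hirevish has k, Irdil has h. Hirevish preserves k here (none of its changes turn any other segment into k), so the proto-segment is *k.
Position 4: Hirevish has e, Irdil has i. Hirevish preserves e here (none of its changes turn any other segment into e), so the proto-segment is *e.
Position 5: Hirevish has m, Irdil has n. Irdil preserves n here (none of its changes turn any other segment into n), so the proto-segment is *n.
This points to *wakenpo. Verify forward in each daughter:
Hirevish: *wakenpo > wokenpo > wokempo  (by vowel merger, nasal place assimilation)
Irdil: *wakenpo
  wakenpo → wahenpo   [intervocalic lenition]
  wahenpo → wahinpo   [pre-nasal raising]
  wahinpo (rule 3 does not apply)
  wahinpo (rule 4 does not apply)
  giving Irdil wahinpo.
*wakenpo is the unique common source.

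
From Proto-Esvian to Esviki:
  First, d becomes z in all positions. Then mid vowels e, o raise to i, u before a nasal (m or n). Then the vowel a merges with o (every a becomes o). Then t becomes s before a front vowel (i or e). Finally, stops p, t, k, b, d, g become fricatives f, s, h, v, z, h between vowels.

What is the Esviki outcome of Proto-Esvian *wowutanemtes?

wowusonimses

Esviki: start from *wowutanemtes.
  rule 1: no change — wowutanemtes
  rule 2 (pre-nasal raising): wowutanemtes → wowutanimtes
  rule 3 (vowel merger): wowutanimtes → wowutonimtes
  rule 4 (palatalisation): wowutonimtes → wowutonimses
  rule 5 (intervocalic lenition): wowutonimses → wowusonimses
  ⇒ Esviki wowusonimses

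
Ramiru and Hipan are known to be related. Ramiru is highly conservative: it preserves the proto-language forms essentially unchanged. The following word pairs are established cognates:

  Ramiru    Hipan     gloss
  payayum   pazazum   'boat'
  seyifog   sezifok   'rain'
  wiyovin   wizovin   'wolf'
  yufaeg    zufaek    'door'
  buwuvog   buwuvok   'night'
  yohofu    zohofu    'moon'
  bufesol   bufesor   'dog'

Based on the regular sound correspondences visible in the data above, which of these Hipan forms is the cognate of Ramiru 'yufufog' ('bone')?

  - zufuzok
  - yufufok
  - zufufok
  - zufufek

yufaeg ~ zufaek — Ramiru y corresponds to Hipan z word-initially before a back vowel.
seyifog ~ sezifok, yufaeg ~ zufaek — Ramiru g corresponds to Hipan k word-finally.
Applying these to Ramiru 'yufufog':
  yufufog → zufufog   (y→z word-initially before a back vowel)
  zufufog → zufufok   (g→k word-finally)
So the Hipan cognate is 'zufufok'.

zufufok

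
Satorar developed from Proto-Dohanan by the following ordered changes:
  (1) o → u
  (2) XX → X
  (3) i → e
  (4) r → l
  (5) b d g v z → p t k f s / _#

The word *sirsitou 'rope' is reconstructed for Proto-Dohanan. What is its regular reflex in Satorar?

selsetu

Satorar: start from *sirsitou.
  rule 1 (vowel merger): sirsitou → sirsituu
  rule 2 (degemination): sirsituu → sirsitu
  rule 3 (vowel merger): sirsitu → sersetu
  rule 4 (unconditioned shift): sersetu → selsetu
  rule 5: no change — selsetu
  ⇒ Satorar selsetu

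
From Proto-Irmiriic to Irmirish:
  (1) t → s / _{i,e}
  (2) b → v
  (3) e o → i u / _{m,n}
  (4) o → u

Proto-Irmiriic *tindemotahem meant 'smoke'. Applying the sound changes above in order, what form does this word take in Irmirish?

sindimutahim

Irmirish: start from *tindemotahem.
  rule 1 (palatalisation): tindemotahem → sindemotahem
  rule 2: no change — sindemotahem
  rule 3 (pre-nasal raising): sindemotahem → sindimotahim
  rule 4 (vowel merger): sindimotahim → sindimutahim
  ⇒ Irmirish sindimutahim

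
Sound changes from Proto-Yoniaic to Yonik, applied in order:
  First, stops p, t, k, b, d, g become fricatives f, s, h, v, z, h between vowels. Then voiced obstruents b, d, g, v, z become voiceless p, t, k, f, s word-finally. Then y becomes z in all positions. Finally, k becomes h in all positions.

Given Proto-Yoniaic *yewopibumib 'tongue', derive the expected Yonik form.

Yonik: *yewopibumib > yewofivumib > yewofivumip > zewofivumip  (by intervocalic lenition, final devoicing, unconditioned shift)

zewofivumip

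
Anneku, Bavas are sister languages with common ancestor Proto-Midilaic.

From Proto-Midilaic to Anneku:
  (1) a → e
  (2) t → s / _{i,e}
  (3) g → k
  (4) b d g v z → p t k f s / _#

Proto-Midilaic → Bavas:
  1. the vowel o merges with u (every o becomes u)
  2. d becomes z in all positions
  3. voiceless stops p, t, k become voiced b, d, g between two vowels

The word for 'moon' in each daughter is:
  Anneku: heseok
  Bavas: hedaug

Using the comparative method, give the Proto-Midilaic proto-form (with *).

Position 6: Anneku has k, Bavas has g. Taking the neighbouring segments as reconstructed: Anneku k could go back to *k or *g; Bavas g can only go back to *g — the one source consistent with every daughter is *g.
Position 5: Anneku has o, Bavas has u. Anneku preserves o here (none of its changes turn any other segment into o), so the proto-segment is *o.
This points to *hetaog. Verify forward in each daughter:
Anneku: start from *hetaog.
  rule 1 (vowel merger): hetaog → heteog
  rule 2 (palatalisation): heteog → heseog
  rule 3 (unconditioned shift): heseog → heseok
  rule 4: no change — heseok
  ⇒ Anneku heseok
Bavas: *hetaog
  hetaog → hetaug   [vowel merger]
  hetaug (rule 2 does not apply)
  hetaug → hedaug   [intervocalic voicing]
  giving Bavas hedaug.
Only *hetaog yields all of Anneku heseok, Bavas hedaug.

*hetaog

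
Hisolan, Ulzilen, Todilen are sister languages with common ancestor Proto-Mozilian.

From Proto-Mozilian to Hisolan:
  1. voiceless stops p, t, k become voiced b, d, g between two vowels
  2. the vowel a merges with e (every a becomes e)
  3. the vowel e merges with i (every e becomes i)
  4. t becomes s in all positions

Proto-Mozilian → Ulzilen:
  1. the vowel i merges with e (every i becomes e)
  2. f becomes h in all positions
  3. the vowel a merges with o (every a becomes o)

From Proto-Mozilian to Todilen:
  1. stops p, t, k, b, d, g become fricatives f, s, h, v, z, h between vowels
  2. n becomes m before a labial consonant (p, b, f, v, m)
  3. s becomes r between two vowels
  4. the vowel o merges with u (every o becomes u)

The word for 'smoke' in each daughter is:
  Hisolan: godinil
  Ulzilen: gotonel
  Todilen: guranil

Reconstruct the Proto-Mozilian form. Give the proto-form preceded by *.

Position 4: Hisolan has i, Ulzilen has o, Todilen has a. Todilen preserves a here (none of its changes turn any other segment into a), so the proto-segment is *a.
Position 3: Hisolan has d, Ulzilen has t, Todilen has r. Ulzilen preserves t here (none of its changes turn any other segment into t), so the proto-segment is *t.
Position 6: Hisolan has i, Ulzilen has e, Todilen has i. Todilen preserves i here (none of its changes turn any other segment into i), so the proto-segment is *i.
Verify the candidate proto-form against each daughter:
Hisolan: *gotanil > godanil > godenil > godinil  (by intervocalic voicing, vowel merger, vowel merger)
Ulzilen: *gotanil > gotanel > gotonel  (by vowel merger, vowel merger)
Todilen: start from *gotanil.
  rule 1 (intervocalic lenition): gotanil → gosanil
  rule 2: no change — gosanil
  rule 3 (rhotacism): gosanil → goranil
  rule 4 (vowel merger): goranil → guranil
  ⇒ Todilen guranil
*gotanil is the unique common source.

*gotanil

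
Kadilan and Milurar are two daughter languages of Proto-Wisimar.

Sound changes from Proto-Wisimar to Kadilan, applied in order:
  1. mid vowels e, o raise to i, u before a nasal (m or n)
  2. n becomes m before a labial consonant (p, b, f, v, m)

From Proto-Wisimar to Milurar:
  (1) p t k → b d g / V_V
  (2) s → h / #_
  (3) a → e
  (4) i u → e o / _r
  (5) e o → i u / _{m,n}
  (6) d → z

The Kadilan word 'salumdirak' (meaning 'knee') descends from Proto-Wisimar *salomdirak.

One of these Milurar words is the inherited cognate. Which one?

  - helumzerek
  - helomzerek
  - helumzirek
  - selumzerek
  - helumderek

Milurar: *salomdirak > halomdirak > helomdirek > helomderek > helumderek > helumzerek  (by debuccalisation, vowel merger, pre-rhotic lowering, pre-nasal raising, unconditioned shift)

helumzerek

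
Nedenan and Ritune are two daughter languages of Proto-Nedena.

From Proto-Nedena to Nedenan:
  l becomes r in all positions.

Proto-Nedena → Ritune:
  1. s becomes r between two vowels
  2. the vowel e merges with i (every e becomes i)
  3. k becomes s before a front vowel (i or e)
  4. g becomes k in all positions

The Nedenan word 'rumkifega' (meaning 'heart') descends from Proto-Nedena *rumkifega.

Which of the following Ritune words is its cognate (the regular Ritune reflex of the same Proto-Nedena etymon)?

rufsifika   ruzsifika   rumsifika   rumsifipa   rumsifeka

Ritune: start from *rumkifega.
  rule 1: no change — rumkifega
  rule 2 (vowel merger): rumkifega → rumkifiga
  rule 3 (palatalisation): rumkifiga → rumsifiga
  rule 4 (unconditioned shift): rumsifiga → rumsifika
  ⇒ Ritune rumsifika
Only 'rumsifika' matches the regular Ritune development of *rumkifega.

rumsifika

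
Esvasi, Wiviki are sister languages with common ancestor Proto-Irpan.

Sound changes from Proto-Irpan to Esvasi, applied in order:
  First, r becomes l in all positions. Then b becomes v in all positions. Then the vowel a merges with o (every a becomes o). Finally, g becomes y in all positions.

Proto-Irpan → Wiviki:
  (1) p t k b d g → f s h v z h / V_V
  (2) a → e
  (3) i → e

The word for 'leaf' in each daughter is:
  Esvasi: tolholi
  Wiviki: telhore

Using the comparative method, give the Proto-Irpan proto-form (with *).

*talhori

Position 2: Esvasi has o, Wiviki has e. Taking the neighbouring segments as reconstructed: Esvasi o could go back to *a or *o; Wiviki e could go back to *a or *e or *i — the one source consistent with every daughter is *a.
Position 7: Esvasi has i, Wiviki has e. Esvasi preserves i here (none of its changes turn any other segment into i), so the proto-segment is *i.
Position 6: Esvasi has l, Wiviki has r. Wiviki preserves r here (none of its changes turn any other segment into r), so the proto-segment is *r.
The remaining positions agree across the daughters. Check the candidate against every language:
Esvasi: *talhori
  talhori → talholi   [unconditioned shift]
  talholi (rule 2 does not apply)
  talholi → tolholi   [vowel merger]
  tolholi (rule 4 does not apply)
  giving Esvasi tolholi.
Wiviki: *talhori
  talhori (rule 1 does not apply)
  talhori → telhori   [vowel merger]
  telhori → telhore   [vowel merger]
  giving Wiviki telhore.
No other proto-form is consistent with every reflex, so the reconstruction is *talhori.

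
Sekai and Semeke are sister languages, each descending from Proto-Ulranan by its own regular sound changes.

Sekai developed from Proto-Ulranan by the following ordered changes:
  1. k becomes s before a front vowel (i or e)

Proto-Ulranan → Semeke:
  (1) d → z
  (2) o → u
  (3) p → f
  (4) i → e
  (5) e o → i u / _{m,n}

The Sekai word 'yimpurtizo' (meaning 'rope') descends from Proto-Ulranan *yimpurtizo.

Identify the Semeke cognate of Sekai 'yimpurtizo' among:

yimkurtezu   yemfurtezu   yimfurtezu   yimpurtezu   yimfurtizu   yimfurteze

Semeke: *yimpurtizo
  yimpurtizo (rule 1 does not apply)
  yimpurtizo → yimpurtizu   [vowel merger]
  yimpurtizu → yimfurtizu   [unconditioned shift]
  yimfurtizu → yemfurtezu   [vowel merger]
  yemfurtezu → yimfurtezu   [pre-nasal raising]
  giving Semeke yimfurtezu.
The other candidates each miss or misapply at least one Semeke change.

yimfurtezu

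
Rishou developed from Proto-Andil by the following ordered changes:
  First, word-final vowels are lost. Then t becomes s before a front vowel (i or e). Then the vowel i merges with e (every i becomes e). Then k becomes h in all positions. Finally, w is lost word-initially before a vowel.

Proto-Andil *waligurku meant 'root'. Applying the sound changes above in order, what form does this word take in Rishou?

alegurh

Rishou: *waligurku
  waligurku → waligurk   [apocope]
  waligurk (rule 2 does not apply)
  waligurk → walegurk   [vowel merger]
  walegurk → walegurh   [unconditioned shift]
  walegurh → alegurh   [glide loss]
  giving Rishou alegurh.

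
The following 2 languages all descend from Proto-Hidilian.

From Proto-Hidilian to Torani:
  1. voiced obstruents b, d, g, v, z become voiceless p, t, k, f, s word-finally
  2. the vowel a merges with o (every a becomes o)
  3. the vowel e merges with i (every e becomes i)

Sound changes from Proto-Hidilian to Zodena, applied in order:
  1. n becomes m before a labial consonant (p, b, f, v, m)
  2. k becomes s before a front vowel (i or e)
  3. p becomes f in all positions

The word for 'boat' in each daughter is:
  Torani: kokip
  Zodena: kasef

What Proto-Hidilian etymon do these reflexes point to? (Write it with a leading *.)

Position 4: Torani has i, Zodena has e. Zodena preserves e here (none of its changes turn any other segment into e), so the proto-segment is *e.
Position 3: Torani has k, Zodena has s. Taking the neighbouring segments as reconstructed: Torani k can only go back to *k; Zodena s could go back to *k or *s — the one source consistent with every daughter is *k.
Verify the candidate proto-form against each daughter:
Torani: start from *kakep.
  rule 1: no change — kakep
  rule 2 (vowel merger): kakep → kokep
  rule 3 (vowel merger): kokep → kokip
  ⇒ Torani kokip
Zodena: start from *kakep.
  rule 1: no change — kakep
  rule 2 (palatalisation): kakep → kasep
  rule 3 (unconditioned shift): kasep → kasef
  ⇒ Zodena kasef
Only *kakep yields all of Torani kokip, Zodena kasef.

*kakep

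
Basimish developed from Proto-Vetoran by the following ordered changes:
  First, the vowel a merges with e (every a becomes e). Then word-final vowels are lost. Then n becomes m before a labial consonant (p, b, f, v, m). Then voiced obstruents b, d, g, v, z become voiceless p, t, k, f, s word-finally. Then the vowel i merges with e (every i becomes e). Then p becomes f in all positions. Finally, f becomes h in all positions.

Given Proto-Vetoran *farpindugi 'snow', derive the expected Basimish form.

herhenduk

Basimish: start from *farpindugi.
  rule 1 (vowel merger): farpindugi → ferpindugi
  rule 2 (apocope): ferpindugi → ferpindug
  rule 3: no change — ferpindug
  rule 4 (final devoicing): ferpindug → ferpinduk
  rule 5 (vowel merger): ferpinduk → ferpenduk
  rule 6 (unconditioned shift): ferpenduk → ferfenduk
  rule 7 (unconditioned shift): ferfenduk → herhenduk
  ⇒ Basimish herhenduk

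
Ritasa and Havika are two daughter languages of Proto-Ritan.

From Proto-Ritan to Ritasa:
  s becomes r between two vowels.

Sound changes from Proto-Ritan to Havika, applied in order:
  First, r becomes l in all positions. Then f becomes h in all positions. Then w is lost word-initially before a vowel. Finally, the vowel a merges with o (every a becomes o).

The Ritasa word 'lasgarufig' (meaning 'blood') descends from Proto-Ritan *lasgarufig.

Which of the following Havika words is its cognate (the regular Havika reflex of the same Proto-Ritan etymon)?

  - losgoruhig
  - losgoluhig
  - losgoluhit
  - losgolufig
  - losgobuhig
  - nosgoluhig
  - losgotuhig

Havika: start from *lasgarufig.
  rule 1 (unconditioned shift): lasgarufig → lasgalufig
  rule 2 (unconditioned shift): lasgalufig → lasgaluhig
  rule 3: no change — lasgaluhig
  rule 4 (vowel merger): lasgaluhig → losgoluhig
  ⇒ Havika losgoluhig
The other candidates each miss or misapply at least one Havika change.

losgoluhig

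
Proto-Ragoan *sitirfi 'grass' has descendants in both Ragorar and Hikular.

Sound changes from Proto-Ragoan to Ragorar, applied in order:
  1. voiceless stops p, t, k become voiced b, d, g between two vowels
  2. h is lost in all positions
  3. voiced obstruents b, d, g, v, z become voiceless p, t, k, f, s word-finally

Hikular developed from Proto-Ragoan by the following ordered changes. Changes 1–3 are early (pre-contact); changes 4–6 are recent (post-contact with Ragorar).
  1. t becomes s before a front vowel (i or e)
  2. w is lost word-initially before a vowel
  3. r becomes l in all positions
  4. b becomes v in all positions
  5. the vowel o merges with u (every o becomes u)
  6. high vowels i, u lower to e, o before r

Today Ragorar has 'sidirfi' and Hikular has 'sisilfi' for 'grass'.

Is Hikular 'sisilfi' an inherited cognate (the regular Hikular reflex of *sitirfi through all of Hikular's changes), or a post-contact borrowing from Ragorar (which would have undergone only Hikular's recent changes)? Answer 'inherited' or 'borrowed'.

inherited

If inherited, *sitirfi would pass through all of Hikular's changes:
Hikular: *sitirfi
  sitirfi → sisirfi   [palatalisation]
  sisirfi (rule 2 does not apply)
  sisirfi → sisilfi   [unconditioned shift]
  sisilfi (rule 4 does not apply)
  sisilfi (rule 5 does not apply)
  sisilfi (rule 6 does not apply)
  giving Hikular sisilfi.
If borrowed from Ragorar 'sidirfi' after the early changes, it would undergo only the recent ones:
  rule 4 (unconditioned shift): no change (sidirfi)
  rule 5 (vowel merger): no change (sidirfi)
  rule 6 (pre-rhotic lowering): sidirfi → siderfi
  ⇒ as a loan: siderfi
Hikular 'sisilfi' matches the inherited outcome exactly, so it is an inherited cognate, not a loan.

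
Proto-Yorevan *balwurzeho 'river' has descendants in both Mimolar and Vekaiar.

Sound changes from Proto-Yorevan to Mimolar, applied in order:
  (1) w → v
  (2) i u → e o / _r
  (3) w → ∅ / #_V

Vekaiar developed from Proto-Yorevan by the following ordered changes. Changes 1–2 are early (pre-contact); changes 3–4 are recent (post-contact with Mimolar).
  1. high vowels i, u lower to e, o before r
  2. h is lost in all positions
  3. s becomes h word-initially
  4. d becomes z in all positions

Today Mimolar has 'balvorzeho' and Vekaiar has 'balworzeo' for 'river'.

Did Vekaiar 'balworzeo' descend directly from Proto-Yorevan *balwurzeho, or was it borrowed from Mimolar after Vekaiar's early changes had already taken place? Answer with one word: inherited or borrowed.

If inherited, *balwurzeho would pass through all of Vekaiar's changes:
Vekaiar: *balwurzeho
  balwurzeho → balworzeho   [pre-rhotic lowering]
  balworzeho → balworzeo   [h-loss]
  balworzeo (rule 3 does not apply)
  balworzeo (rule 4 does not apply)
  giving Vekaiar balworzeo.
If borrowed from Mimolar 'balvorzeho' after the early changes, it would undergo only the recent ones:
  rule 3 (debuccalisation): no change (balvorzeho)
  rule 4 (unconditioned shift): no change (balvorzeho)
  ⇒ as a loan: balvorzeho
Vekaiar 'balworzeo' matches the inherited outcome exactly, so it is an inherited cognate, not a loan.

inherited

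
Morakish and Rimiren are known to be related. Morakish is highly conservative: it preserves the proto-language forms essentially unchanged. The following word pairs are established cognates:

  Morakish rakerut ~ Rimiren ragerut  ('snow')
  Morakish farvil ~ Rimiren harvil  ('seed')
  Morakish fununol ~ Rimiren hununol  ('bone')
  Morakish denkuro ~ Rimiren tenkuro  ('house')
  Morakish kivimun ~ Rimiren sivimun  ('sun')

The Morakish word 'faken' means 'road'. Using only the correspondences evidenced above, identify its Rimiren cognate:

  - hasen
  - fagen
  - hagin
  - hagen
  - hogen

farvil ~ harvil — Morakish f corresponds to Rimiren h word-initially before a back vowel.
rakerut ~ ragerut — Morakish k corresponds to Rimiren g between vowels (before a front vowel).
Applying these to Morakish 'faken':
  faken → haken   (f→h word-initially before a back vowel)
  haken → hagen   (k→g between vowels (before a front vowel))
So the Rimiren cognate is 'hagen'.

hagen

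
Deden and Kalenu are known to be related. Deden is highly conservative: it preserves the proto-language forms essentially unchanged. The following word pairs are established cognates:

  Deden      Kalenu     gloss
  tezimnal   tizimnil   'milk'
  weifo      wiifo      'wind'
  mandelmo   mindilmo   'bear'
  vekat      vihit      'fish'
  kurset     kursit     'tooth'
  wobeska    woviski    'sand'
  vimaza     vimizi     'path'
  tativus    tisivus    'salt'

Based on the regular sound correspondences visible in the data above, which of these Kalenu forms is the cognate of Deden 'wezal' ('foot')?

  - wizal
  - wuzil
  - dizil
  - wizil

tezimnal ~ tizimnil, mandelmo ~ mindilmo — Deden e corresponds to Kalenu i after a consonant, before a consonant other than r, m, n, p, b, f, v.
tezimnal ~ tizimnil, vekat ~ vihit — Deden a corresponds to Kalenu i after a consonant, before a consonant other than r, m, n, p, b, f, v.
Applying these to Deden 'wezal':
  wezal → wizal   (e→i after a consonant, before a consonant other than r, m, n, p, b, f, v)
  wizal → wizil   (a→i after a consonant, before a consonant other than r, m, n, p, b, f, v)
So the Kalenu cognate is 'wizil'.

wizil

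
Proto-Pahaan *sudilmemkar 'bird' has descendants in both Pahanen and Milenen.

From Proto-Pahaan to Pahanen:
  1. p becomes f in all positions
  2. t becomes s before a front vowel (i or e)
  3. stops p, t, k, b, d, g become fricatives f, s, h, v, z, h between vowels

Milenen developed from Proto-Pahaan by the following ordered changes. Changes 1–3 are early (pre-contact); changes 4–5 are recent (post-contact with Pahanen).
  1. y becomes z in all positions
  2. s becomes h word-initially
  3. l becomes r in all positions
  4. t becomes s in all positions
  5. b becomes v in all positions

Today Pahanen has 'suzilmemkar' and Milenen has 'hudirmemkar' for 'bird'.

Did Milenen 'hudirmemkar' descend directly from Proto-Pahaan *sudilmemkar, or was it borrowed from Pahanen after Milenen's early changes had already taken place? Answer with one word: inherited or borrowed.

If inherited, *sudilmemkar would pass through all of Milenen's changes:
Milenen: *sudilmemkar > hudilmemkar > hudirmemkar  (by debuccalisation, unconditioned shift)
If borrowed from Pahanen 'suzilmemkar' after the early changes, it would undergo only the recent ones:
  rule 4 (unconditioned shift): no change (suzilmemkar)
  rule 5 (unconditioned shift): no change (suzilmemkar)
  ⇒ as a loan: suzilmemkar
Milenen 'hudirmemkar' matches the inherited outcome exactly, so it is an inherited cognate, not a loan.

inherited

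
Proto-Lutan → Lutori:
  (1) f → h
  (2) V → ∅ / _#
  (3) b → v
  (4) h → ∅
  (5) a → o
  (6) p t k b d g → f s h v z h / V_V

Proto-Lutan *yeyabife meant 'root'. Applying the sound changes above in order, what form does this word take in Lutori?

Lutori: *yeyabife
  yeyabife → yeyabihe   [unconditioned shift]
  yeyabihe → yeyabih   [apocope]
  yeyabih → yeyavih   [unconditioned shift]
  yeyavih → yeyavi   [h-loss]
  yeyavi → yeyovi   [vowel merger]
  yeyovi (rule 6 does not apply)
  giving Lutori yeyovi.

yeyovi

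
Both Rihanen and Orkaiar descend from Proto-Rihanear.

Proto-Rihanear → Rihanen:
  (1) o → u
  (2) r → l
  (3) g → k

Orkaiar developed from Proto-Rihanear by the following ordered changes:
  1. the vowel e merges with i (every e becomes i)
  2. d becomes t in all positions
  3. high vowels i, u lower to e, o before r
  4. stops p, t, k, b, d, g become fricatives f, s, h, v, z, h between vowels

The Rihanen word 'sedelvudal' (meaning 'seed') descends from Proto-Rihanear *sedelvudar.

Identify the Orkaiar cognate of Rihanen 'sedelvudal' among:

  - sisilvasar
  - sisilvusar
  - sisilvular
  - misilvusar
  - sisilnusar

sisilvusar

Orkaiar: *sedelvudar
  sedelvudar → sidilvudar   [vowel merger]
  sidilvudar → sitilvutar   [unconditioned shift]
  sitilvutar (rule 3 does not apply)
  sitilvutar → sisilvusar   [intervocalic lenition]
  giving Orkaiar sisilvusar.
Among the options, 'sisilvusar' alone shows every Orkaiar change applied in order.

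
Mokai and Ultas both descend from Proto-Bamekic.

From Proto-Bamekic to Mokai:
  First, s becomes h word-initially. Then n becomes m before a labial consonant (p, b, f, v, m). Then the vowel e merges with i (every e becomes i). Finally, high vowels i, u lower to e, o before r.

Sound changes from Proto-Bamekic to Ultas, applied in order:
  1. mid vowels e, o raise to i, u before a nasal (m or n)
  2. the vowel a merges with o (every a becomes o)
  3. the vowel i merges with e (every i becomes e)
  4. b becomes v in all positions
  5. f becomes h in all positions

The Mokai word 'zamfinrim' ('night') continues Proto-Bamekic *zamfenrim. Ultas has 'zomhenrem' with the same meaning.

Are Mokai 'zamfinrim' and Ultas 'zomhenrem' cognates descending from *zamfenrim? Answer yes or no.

yes

Derive the expected Ultas reflex of *zamfenrim:
Ultas: *zamfenrim > zamfinrim > zomfinrim > zomfenrem > zomhenrem  (by pre-nasal raising, vowel merger, vowel merger, unconditioned shift)
Ultas 'zomhenrem' matches the regular reflex exactly, so the pair is cognate.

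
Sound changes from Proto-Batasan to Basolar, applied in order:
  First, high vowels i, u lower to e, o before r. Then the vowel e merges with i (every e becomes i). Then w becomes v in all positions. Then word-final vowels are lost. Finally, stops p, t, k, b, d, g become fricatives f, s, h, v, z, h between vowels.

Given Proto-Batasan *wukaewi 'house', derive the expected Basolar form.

vuhaiv

Basolar: *wukaewi > wukaiwi > vukaivi > vukaiv > vuhaiv  (by vowel merger, unconditioned shift, apocope, intervocalic lenition)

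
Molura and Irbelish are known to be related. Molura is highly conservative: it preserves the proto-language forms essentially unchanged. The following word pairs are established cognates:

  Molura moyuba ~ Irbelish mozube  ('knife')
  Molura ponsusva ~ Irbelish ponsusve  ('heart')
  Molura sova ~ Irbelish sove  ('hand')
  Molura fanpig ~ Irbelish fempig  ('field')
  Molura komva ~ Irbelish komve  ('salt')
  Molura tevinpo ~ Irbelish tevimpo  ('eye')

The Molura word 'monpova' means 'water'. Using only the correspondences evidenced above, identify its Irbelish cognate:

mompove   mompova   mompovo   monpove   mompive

fanpig ~ fempig, tevinpo ~ tevimpo — Molura n corresponds to Irbelish m after a vowel, before a labial obstruent.
moyuba ~ mozube, ponsusva ~ ponsusve — Molura a corresponds to Irbelish e word-finally.
Applying these to Molura 'monpova':
  monpova → mompova   (n→m after a vowel, before a labial obstruent)
  mompova → mompove   (a→e word-finally)
So the Irbelish cognate is 'mompove'.

mompove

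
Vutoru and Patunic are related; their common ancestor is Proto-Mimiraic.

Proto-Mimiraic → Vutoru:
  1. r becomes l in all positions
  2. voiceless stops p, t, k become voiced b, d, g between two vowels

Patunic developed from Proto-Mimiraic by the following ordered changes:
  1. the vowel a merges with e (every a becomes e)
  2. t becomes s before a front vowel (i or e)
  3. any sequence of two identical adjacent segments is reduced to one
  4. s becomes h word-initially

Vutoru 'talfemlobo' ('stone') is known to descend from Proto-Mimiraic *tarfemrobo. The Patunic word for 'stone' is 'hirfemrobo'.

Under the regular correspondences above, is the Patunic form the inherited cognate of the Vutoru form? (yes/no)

Derive the expected Patunic reflex of *tarfemrobo:
Patunic: *tarfemrobo > terfemrobo > serfemrobo > herfemrobo  (by vowel merger, palatalisation, debuccalisation)
The regular Patunic reflex would be 'herfemrobo', but the attested form is 'hirfemrobo'. The correspondence is irregular, so they are not cognates (the Patunic form has a different source).

no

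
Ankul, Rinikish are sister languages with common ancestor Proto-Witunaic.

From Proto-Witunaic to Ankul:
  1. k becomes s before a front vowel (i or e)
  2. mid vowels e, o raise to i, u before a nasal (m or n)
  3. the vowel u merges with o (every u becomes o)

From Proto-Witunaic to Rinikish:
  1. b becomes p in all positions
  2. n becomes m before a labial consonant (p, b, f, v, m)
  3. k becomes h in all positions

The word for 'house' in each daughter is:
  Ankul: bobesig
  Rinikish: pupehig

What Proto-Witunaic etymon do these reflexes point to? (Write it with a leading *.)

*bubekig

Position 2: Ankul has o, Rinikish has u. Rinikish preserves u here (none of its changes turn any other segment into u), so the proto-segment is *u.
Position 5: Ankul has s, Rinikish has h. Taking the neighbouring segments as reconstructed: Ankul s could go back to *k or *s; Rinikish h could go back to *k or *h — the one source consistent with every daughter is *k.
This points to *bubekig. Verify forward in each daughter:
Ankul: start from *bubekig.
  rule 1 (palatalisation): bubekig → bubesig
  rule 2: no change — bubesig
  rule 3 (vowel merger): bubesig → bobesig
  ⇒ Ankul bobesig
Rinikish: *bubekig > pupekig > pupehig  (by unconditioned shift, unconditioned shift)
*bubekig is the unique common source.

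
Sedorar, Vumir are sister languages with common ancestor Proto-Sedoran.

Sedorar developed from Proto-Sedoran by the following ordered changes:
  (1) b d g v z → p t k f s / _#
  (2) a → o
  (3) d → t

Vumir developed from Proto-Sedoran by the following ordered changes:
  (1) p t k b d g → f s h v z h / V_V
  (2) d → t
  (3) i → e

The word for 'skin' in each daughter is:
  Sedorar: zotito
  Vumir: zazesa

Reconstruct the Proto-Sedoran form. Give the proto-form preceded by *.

Position 2: Sedorar has o, Vumir has a. Vumir preserves a here (none of its changes turn any other segment into a), so the proto-segment is *a.
Position 5: Sedorar has t, Vumir has s. Taking the neighbouring segments as reconstructed: Sedorar t could go back to *t or *d; Vumir s could go back to *t or *s — the one source consistent with every daughter is *t.
Position 6: Sedorar has o, Vumir has a. Vumir preserves a here (none of its changes turn any other segment into a), so the proto-segment is *a.
Continuing position by position gives *zadita; check it forward:
Sedorar: *zadita
  zadita (rule 1 does not apply)
  zadita → zodito   [vowel merger]
  zodito → zotito   [unconditioned shift]
  giving Sedorar zotito.
Vumir: *zadita > zazisa > zazesa  (by intervocalic lenition, vowel merger)
Only *zadita yields all of Sedorar zotito, Vumir zazesa.

*zadita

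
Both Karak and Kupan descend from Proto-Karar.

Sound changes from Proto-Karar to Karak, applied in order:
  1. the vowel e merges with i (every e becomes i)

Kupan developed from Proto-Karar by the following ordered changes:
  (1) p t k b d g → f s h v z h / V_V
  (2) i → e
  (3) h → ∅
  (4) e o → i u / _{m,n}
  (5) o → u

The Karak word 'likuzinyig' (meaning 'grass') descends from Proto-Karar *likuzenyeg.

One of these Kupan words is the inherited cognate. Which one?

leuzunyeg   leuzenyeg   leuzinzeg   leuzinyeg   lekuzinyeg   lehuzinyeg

Kupan: start from *likuzenyeg.
  rule 1 (intervocalic lenition): likuzenyeg → lihuzenyeg
  rule 2 (vowel merger): lihuzenyeg → lehuzenyeg
  rule 3 (h-loss): lehuzenyeg → leuzenyeg
  rule 4 (pre-nasal raising): leuzenyeg → leuzinyeg
  rule 5: no change — leuzinyeg
  ⇒ Kupan leuzinyeg
The other candidates each miss or misapply at least one Kupan change.

leuzinyeg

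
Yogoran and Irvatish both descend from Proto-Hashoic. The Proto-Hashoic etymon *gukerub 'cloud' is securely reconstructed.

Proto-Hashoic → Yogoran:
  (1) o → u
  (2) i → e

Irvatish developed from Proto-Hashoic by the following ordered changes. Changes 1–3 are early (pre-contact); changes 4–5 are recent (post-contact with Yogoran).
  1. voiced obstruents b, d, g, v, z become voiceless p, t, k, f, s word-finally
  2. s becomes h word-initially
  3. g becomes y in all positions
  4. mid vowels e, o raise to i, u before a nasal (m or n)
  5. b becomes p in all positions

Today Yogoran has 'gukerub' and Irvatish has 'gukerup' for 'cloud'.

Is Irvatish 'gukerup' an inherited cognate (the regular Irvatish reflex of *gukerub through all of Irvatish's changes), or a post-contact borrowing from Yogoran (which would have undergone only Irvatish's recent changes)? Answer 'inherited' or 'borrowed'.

borrowed

If inherited, *gukerub would pass through all of Irvatish's changes:
Irvatish: start from *gukerub.
  rule 1 (final devoicing): gukerub → gukerup
  rule 2: no change — gukerup
  rule 3 (unconditioned shift): gukerup → yukerup
  rule 4: no change — yukerup
  rule 5: no change — yukerup
  ⇒ Irvatish yukerup
If borrowed from Yogoran 'gukerub' after the early changes, it would undergo only the recent ones:
  rule 4 (pre-nasal raising): no change (gukerub)
  rule 5 (unconditioned shift): gukerub → gukerup
  ⇒ as a loan: gukerup
Irvatish 'gukerup' matches the loan outcome 'gukerup', not the inherited 'yukerup' — it skipped the early Irvatish changes, so it was borrowed from Yogoran.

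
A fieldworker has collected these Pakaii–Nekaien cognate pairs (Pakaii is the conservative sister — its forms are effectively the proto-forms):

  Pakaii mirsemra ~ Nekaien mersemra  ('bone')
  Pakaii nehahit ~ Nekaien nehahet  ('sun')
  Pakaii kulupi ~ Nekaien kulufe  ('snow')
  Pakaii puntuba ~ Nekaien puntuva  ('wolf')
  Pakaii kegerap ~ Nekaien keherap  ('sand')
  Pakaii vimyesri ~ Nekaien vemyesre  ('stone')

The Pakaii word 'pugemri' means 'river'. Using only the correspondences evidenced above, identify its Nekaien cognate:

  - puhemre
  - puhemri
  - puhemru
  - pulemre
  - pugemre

kegerap ~ keherap — Pakaii g corresponds to Nekaien h between vowels (before a front vowel).
kulupi ~ kulufe, vimyesri ~ vemyesre — Pakaii i corresponds to Nekaien e word-finally.
Applying these to Pakaii 'pugemri':
  pugemri → puhemri   (g→h between vowels (before a front vowel))
  puhemri → puhemre   (i→e word-finally)
So the Nekaien cognate is 'puhemre'.

puhemre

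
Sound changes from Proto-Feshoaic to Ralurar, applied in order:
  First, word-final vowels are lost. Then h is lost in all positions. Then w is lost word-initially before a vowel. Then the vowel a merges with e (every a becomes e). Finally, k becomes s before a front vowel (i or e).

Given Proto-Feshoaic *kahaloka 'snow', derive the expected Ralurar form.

seelok

Ralurar: *kahaloka
  kahaloka → kahalok   [apocope]
  kahalok → kaalok   [h-loss]
  kaalok (rule 3 does not apply)
  kaalok → keelok   [vowel merger]
  keelok → seelok   [palatalisation]
  giving Ralurar seelok.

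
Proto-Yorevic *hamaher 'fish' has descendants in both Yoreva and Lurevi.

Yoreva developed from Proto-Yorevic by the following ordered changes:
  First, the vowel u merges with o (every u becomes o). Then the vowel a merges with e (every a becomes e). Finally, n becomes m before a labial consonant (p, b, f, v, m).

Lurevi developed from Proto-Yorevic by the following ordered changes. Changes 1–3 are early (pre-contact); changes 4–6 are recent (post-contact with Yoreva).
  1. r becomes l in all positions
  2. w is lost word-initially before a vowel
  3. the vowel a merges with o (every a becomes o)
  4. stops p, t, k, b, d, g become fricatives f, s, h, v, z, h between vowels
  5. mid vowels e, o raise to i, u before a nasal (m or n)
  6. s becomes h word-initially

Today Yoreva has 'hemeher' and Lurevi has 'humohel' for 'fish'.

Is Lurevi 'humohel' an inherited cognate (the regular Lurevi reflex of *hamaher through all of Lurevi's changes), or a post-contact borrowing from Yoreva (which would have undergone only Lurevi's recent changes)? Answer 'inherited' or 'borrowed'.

inherited

If inherited, *hamaher would pass through all of Lurevi's changes:
Lurevi: start from *hamaher.
  rule 1 (unconditioned shift): hamaher → hamahel
  rule 2: no change — hamahel
  rule 3 (vowel merger): hamahel → homohel
  rule 4: no change — homohel
  rule 5 (pre-nasal raising): homohel → humohel
  rule 6: no change — humohel
  ⇒ Lurevi humohel
If borrowed from Yoreva 'hemeher' after the early changes, it would undergo only the recent ones:
  rule 4 (intervocalic lenition): no change (hemeher)
  rule 5 (pre-nasal raising): hemeher → himeher
  rule 6 (debuccalisation): no change (himeher)
  ⇒ as a loan: himeher
Lurevi 'humohel' matches the inherited outcome exactly, so it is an inherited cognate, not a loan.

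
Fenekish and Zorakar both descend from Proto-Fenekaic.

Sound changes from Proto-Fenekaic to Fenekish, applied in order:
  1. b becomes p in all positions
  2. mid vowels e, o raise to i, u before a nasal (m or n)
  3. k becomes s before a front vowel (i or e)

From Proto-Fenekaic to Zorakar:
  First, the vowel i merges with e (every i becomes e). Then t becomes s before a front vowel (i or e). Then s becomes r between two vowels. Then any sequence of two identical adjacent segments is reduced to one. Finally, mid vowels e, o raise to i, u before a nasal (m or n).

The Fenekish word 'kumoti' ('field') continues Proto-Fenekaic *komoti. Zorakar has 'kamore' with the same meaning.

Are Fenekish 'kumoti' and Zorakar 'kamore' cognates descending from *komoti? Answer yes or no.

Derive the expected Zorakar reflex of *komoti:
Zorakar: *komoti > komote > komose > komore > kumore  (by vowel merger, palatalisation, rhotacism, pre-nasal raising)
The regular Zorakar reflex would be 'kumore', but the attested form is 'kamore'. The correspondence is irregular, so they are not cognates (the Zorakar form has a different source).

no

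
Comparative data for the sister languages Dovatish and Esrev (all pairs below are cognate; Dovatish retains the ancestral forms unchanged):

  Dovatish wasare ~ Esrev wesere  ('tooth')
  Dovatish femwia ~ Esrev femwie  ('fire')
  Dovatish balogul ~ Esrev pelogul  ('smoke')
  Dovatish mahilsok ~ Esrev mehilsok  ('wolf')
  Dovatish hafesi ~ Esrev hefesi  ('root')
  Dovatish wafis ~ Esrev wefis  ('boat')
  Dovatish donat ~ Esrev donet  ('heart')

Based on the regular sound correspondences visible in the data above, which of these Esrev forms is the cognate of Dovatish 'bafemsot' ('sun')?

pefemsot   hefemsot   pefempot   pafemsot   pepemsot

pefemsot

balogul ~ pelogul — Dovatish b corresponds to Esrev p word-initially before a back vowel.
hafesi ~ hefesi, wafis ~ wefis — Dovatish a corresponds to Esrev e after a consonant, before a labial obstruent.
Applying these to Dovatish 'bafemsot':
  bafemsot → pafemsot   (b→p word-initially before a back vowel)
  pafemsot → pefemsot   (a→e after a consonant, before a labial obstruent)
So the Esrev cognate is 'pefemsot'.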